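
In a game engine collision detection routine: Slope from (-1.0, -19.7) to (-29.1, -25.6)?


slope = (y2-y1)/(x2-x1) = ((-25.6)-(-19.7))/((-29.1)-(-1)) = (-5.9)/(-28.1) = 0.21

0.21


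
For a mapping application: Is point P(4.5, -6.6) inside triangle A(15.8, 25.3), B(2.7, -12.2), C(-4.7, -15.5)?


Cross products: AB x AP = -5.86, BC x BP = -35.5, CA x CP = -192.91
All same sign? yes

Yes, inside


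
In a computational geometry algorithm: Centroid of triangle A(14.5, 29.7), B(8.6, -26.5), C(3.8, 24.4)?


Centroid = ((x_A+x_B+x_C)/3, (y_A+y_B+y_C)/3)
= ((14.5+8.6+3.8)/3, (29.7+(-26.5)+24.4)/3)
= (8.9667, 9.2)

(8.9667, 9.2)


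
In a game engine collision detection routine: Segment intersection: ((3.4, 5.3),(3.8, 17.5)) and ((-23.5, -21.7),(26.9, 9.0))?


Cross products: d1=534.97, d2=1137.57, d3=317.38, d4=-285.22
d1*d2 < 0 and d3*d4 < 0? no

No, they don't intersect


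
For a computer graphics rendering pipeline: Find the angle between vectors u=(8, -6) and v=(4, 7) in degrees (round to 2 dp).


u.v = -10, |u| = sqrt(100) = 10, |v| = sqrt(65) = 8.0623
cos(theta) = u.v/(|u||v|) = -10/sqrt(6500) = -0.124035
theta = acos(-0.124035) = 97.13 degrees

97.13 degrees


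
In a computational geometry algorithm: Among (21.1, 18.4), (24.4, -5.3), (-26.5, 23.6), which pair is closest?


d(P0,P1) = 23.9286, d(P0,P2) = 47.8832, d(P1,P2) = 58.5322
Closest: P0 and P1

Closest pair: (21.1, 18.4) and (24.4, -5.3), distance = 23.9286


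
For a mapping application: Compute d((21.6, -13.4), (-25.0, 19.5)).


dx=-46.6, dy=32.9
d^2 = (-46.6)^2 + 32.9^2 = 3253.97
d = sqrt(3253.97) = 57.0436

57.0436


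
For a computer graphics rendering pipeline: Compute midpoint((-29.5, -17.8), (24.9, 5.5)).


M = (((-29.5)+24.9)/2, ((-17.8)+5.5)/2)
= (-2.3, -6.15)

(-2.3, -6.15)


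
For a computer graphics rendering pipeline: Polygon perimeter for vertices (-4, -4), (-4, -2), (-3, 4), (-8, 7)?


Sides: (-4, -4)->(-4, -2): sqrt(4) = 2, (-4, -2)->(-3, 4): sqrt(37) = 6.082763, (-3, 4)->(-8, 7): sqrt(34) = 5.830952, (-8, 7)->(-4, -4): sqrt(137) = 11.7047
Sum = 25.618415
Perimeter = 25.6184

25.6184


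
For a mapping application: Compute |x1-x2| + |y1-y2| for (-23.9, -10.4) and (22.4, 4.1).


|(-23.9)-22.4| + |(-10.4)-4.1| = 46.3 + 14.5 = 60.8

60.8


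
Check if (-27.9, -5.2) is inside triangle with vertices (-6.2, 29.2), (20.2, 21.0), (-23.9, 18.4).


Cross products: AB x AP = -1086.1, BC x BP = 1030.36, CA x CP = -374.52
All same sign? no

No, outside


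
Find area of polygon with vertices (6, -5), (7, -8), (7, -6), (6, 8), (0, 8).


Shoelace sum: (6*(-8) - 7*(-5)) + (7*(-6) - 7*(-8)) + (7*8 - 6*(-6)) + (6*8 - 0*8) + (0*(-5) - 6*8)
= 93
Area = |93|/2 = 46.5

46.5


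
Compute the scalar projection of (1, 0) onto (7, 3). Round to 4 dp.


u.v = 7, |v| = sqrt(58) = 7.6158
Scalar projection = u.v / |v| = 7 / sqrt(58) = 0.9191

0.9191


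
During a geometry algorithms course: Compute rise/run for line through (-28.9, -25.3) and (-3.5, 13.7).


slope = (y2-y1)/(x2-x1) = (13.7-(-25.3))/((-3.5)-(-28.9)) = 39/25.4 = 1.5354

1.5354


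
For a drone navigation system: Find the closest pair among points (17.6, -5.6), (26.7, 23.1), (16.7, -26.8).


d(P0,P1) = 30.1081, d(P0,P2) = 21.2191, d(P1,P2) = 50.8921
Closest: P0 and P2

Closest pair: (17.6, -5.6) and (16.7, -26.8), distance = 21.2191


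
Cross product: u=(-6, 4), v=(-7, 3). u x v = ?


u x v = u_x*v_y - u_y*v_x = (-6)*3 - 4*(-7)
= (-18) - (-28) = 10

10


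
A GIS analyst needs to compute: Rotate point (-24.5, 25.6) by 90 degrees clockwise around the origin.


90° CW: (x,y) -> (y, -x)
(-24.5,25.6) -> (25.6, 24.5)

(25.6, 24.5)


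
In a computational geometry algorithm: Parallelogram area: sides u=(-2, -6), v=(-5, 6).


|u x v| = |(-2)*6 - (-6)*(-5)|
= |(-12) - 30| = 42

42


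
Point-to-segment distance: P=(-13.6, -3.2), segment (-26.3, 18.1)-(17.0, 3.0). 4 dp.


Project P onto AB: t = 0.4144 (clamped to [0,1])
Closest point on segment: (-8.3545, 11.8419)
Distance: 15.9303

15.9303


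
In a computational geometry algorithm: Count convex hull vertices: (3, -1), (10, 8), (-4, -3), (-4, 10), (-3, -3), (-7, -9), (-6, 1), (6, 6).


Convex hull vertices (CCW): (-7, -9), (3, -1), (10, 8), (-4, 10), (-6, 1)
Count = 5

5


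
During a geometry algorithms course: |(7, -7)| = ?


|u| = sqrt(7^2 + (-7)^2) = sqrt(98) = 9.8995

9.8995


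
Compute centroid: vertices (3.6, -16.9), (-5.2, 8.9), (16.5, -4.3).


Centroid = ((x_A+x_B+x_C)/3, (y_A+y_B+y_C)/3)
= ((3.6+(-5.2)+16.5)/3, ((-16.9)+8.9+(-4.3))/3)
= (4.9667, -4.1)

(4.9667, -4.1)


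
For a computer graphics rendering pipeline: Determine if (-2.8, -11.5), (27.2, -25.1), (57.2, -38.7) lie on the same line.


Cross product: (27.2-(-2.8))*((-38.7)-(-11.5)) - ((-25.1)-(-11.5))*(57.2-(-2.8))
= 0

Yes, collinear


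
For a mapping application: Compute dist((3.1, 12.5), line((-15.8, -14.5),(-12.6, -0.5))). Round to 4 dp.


|cross product| = 178.2
|line direction| = sqrt(206.24) = 14.3611
Distance = 178.2/sqrt(206.24) = 12.4086

12.4086


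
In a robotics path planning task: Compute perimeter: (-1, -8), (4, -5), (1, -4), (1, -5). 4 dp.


Sides: (-1, -8)->(4, -5): sqrt(34) = 5.830952, (4, -5)->(1, -4): sqrt(10) = 3.162278, (1, -4)->(1, -5): sqrt(1) = 1, (1, -5)->(-1, -8): sqrt(13) = 3.605551
Sum = 13.598781
Perimeter = 13.5988

13.5988


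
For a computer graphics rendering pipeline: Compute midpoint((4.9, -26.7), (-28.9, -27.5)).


M = ((4.9+(-28.9))/2, ((-26.7)+(-27.5))/2)
= (-12, -27.1)

(-12, -27.1)


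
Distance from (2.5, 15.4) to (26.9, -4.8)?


dx=24.4, dy=-20.2
d^2 = 24.4^2 + (-20.2)^2 = 1003.4
d = sqrt(1003.4) = 31.6765

31.6765


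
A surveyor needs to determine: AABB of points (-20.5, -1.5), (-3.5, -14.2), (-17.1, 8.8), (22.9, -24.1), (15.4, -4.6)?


x range: [-20.5, 22.9]
y range: [-24.1, 8.8]
Bounding box: (-20.5,-24.1) to (22.9,8.8)

(-20.5,-24.1) to (22.9,8.8)


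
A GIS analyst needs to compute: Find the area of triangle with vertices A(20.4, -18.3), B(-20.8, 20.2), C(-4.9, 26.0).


Area = |x_A(y_B-y_C) + x_B(y_C-y_A) + x_C(y_A-y_B)|/2
= |(-118.32) + (-921.44) + 188.65|/2
= 851.11/2 = 425.555

425.555


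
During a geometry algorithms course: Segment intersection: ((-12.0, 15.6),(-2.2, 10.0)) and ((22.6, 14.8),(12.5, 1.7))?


Cross products: d1=-461.34, d2=-276.4, d3=185.92, d4=0.98
d1*d2 < 0 and d3*d4 < 0? no

No, they don't intersect


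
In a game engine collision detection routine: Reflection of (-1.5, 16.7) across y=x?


Reflection over y=x: (x,y) -> (y,x)
(-1.5, 16.7) -> (16.7, -1.5)

(16.7, -1.5)


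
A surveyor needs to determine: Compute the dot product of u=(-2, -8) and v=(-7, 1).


u . v = u_x*v_x + u_y*v_y = (-2)*(-7) + (-8)*1
= 14 + (-8) = 6

6


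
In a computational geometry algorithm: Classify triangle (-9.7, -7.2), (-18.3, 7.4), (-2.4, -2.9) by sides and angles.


Side lengths squared: AB^2=287.12, BC^2=358.9, CA^2=71.78
Sorted: [71.78, 287.12, 358.9]
By sides: Scalene, By angles: Right

Scalene, Right


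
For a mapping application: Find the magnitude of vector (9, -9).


|u| = sqrt(9^2 + (-9)^2) = sqrt(162) = 12.7279

12.7279


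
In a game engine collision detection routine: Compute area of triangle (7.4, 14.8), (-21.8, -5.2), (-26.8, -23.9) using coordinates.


Area = |x_A(y_B-y_C) + x_B(y_C-y_A) + x_C(y_A-y_B)|/2
= |138.38 + 843.66 + (-536)|/2
= 446.04/2 = 223.02

223.02


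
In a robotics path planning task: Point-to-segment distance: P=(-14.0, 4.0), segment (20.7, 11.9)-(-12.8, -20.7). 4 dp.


Project P onto AB: t = 0.6499 (clamped to [0,1])
Closest point on segment: (-1.0709, -9.286)
Distance: 18.5386

18.5386


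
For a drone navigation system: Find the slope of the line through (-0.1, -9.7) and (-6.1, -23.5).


slope = (y2-y1)/(x2-x1) = ((-23.5)-(-9.7))/((-6.1)-(-0.1)) = (-13.8)/(-6) = 2.3

2.3


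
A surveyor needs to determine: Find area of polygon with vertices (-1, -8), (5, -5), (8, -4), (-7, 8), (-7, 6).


Shoelace sum: ((-1)*(-5) - 5*(-8)) + (5*(-4) - 8*(-5)) + (8*8 - (-7)*(-4)) + ((-7)*6 - (-7)*8) + ((-7)*(-8) - (-1)*6)
= 177
Area = |177|/2 = 88.5

88.5


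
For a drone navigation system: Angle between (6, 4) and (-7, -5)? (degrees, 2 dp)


u.v = -62, |u| = sqrt(52) = 7.2111, |v| = sqrt(74) = 8.6023
cos(theta) = u.v/(|u||v|) = -62/sqrt(3848) = -0.99948
theta = acos(-0.99948) = 178.15 degrees

178.15 degrees


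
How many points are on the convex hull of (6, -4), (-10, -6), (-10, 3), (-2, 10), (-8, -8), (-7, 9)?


Convex hull vertices (CCW): (-10, -6), (-8, -8), (6, -4), (-2, 10), (-7, 9), (-10, 3)
Count = 6

6


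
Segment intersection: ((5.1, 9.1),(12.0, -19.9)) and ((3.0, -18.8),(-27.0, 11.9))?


Cross products: d1=-901.47, d2=-243.3, d3=-253.41, d4=-911.58
d1*d2 < 0 and d3*d4 < 0? no

No, they don't intersect


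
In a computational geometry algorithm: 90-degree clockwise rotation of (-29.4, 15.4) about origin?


90° CW: (x,y) -> (y, -x)
(-29.4,15.4) -> (15.4, 29.4)

(15.4, 29.4)


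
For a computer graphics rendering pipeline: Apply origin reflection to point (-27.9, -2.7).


Reflection over origin: (x,y) -> (-x,-y)
(-27.9, -2.7) -> (27.9, 2.7)

(27.9, 2.7)


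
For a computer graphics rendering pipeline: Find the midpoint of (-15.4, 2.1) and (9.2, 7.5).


M = (((-15.4)+9.2)/2, (2.1+7.5)/2)
= (-3.1, 4.8)

(-3.1, 4.8)


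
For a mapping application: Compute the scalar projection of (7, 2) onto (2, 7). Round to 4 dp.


u.v = 28, |v| = sqrt(53) = 7.2801
Scalar projection = u.v / |v| = 28 / sqrt(53) = 3.8461

3.8461


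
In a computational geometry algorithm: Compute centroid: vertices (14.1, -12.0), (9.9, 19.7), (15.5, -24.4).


Centroid = ((x_A+x_B+x_C)/3, (y_A+y_B+y_C)/3)
= ((14.1+9.9+15.5)/3, ((-12)+19.7+(-24.4))/3)
= (13.1667, -5.5667)

(13.1667, -5.5667)


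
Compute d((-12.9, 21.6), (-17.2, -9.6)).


dx=-4.3, dy=-31.2
d^2 = (-4.3)^2 + (-31.2)^2 = 991.93
d = sqrt(991.93) = 31.4949

31.4949


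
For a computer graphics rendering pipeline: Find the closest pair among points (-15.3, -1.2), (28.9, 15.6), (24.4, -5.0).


d(P0,P1) = 47.2851, d(P0,P2) = 39.8814, d(P1,P2) = 21.0858
Closest: P1 and P2

Closest pair: (28.9, 15.6) and (24.4, -5.0), distance = 21.0858


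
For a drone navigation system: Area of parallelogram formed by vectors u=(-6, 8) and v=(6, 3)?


|u x v| = |(-6)*3 - 8*6|
= |(-18) - 48| = 66

66


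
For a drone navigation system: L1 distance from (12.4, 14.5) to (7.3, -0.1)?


|12.4-7.3| + |14.5-(-0.1)| = 5.1 + 14.6 = 19.7

19.7


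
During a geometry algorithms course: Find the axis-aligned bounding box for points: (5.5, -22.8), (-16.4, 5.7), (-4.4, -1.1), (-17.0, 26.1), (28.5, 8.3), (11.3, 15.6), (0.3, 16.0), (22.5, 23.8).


x range: [-17, 28.5]
y range: [-22.8, 26.1]
Bounding box: (-17,-22.8) to (28.5,26.1)

(-17,-22.8) to (28.5,26.1)


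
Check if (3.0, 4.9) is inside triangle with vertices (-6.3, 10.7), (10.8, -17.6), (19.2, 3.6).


Cross products: AB x AP = 164.01, BC x BP = 354.36, CA x CP = 81.87
All same sign? yes

Yes, inside


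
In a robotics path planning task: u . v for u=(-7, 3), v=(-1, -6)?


u . v = u_x*v_x + u_y*v_y = (-7)*(-1) + 3*(-6)
= 7 + (-18) = -11

-11


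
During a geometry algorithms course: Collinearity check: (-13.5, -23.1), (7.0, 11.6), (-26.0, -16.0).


Cross product: (7-(-13.5))*((-16)-(-23.1)) - (11.6-(-23.1))*((-26)-(-13.5))
= 579.3

No, not collinear


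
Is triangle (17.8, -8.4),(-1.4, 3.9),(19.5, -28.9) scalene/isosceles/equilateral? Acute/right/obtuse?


Side lengths squared: AB^2=519.93, BC^2=1512.65, CA^2=423.14
Sorted: [423.14, 519.93, 1512.65]
By sides: Scalene, By angles: Obtuse

Scalene, Obtuse


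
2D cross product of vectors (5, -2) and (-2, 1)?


u x v = u_x*v_y - u_y*v_x = 5*1 - (-2)*(-2)
= 5 - 4 = 1

1


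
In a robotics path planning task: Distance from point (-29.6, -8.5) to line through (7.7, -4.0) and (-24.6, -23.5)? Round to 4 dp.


|cross product| = 582
|line direction| = sqrt(1423.54) = 37.7298
Distance = 582/sqrt(1423.54) = 15.4255

15.4255


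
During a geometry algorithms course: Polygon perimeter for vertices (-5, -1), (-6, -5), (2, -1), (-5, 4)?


Sides: (-5, -1)->(-6, -5): sqrt(17) = 4.123106, (-6, -5)->(2, -1): sqrt(80) = 8.944272, (2, -1)->(-5, 4): sqrt(74) = 8.602325, (-5, 4)->(-5, -1): sqrt(25) = 5
Sum = 26.669703
Perimeter = 26.6697

26.6697


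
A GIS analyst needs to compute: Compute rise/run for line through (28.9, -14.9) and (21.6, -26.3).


slope = (y2-y1)/(x2-x1) = ((-26.3)-(-14.9))/(21.6-28.9) = (-11.4)/(-7.3) = 1.5616

1.5616


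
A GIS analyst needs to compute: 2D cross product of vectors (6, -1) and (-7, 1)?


u x v = u_x*v_y - u_y*v_x = 6*1 - (-1)*(-7)
= 6 - 7 = -1

-1


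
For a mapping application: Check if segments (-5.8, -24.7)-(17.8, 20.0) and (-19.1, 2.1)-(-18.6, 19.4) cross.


Cross products: d1=-243.49, d2=-629.42, d3=1226.99, d4=1612.92
d1*d2 < 0 and d3*d4 < 0? no

No, they don't intersect


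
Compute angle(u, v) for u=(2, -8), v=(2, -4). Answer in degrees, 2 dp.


u.v = 36, |u| = sqrt(68) = 8.2462, |v| = sqrt(20) = 4.4721
cos(theta) = u.v/(|u||v|) = 36/sqrt(1360) = 0.976187
theta = acos(0.976187) = 12.53 degrees

12.53 degrees


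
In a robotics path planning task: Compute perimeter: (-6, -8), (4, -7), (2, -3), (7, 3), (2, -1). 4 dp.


Sides: (-6, -8)->(4, -7): sqrt(101) = 10.049876, (4, -7)->(2, -3): sqrt(20) = 4.472136, (2, -3)->(7, 3): sqrt(61) = 7.81025, (7, 3)->(2, -1): sqrt(41) = 6.403124, (2, -1)->(-6, -8): sqrt(113) = 10.630146
Sum = 39.365532
Perimeter = 39.3655

39.3655


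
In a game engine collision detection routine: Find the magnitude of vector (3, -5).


|u| = sqrt(3^2 + (-5)^2) = sqrt(34) = 5.831

5.831


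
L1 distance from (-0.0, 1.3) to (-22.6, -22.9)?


|0-(-22.6)| + |1.3-(-22.9)| = 22.6 + 24.2 = 46.8

46.8


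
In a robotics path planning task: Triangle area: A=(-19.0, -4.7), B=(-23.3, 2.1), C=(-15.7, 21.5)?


Area = |x_A(y_B-y_C) + x_B(y_C-y_A) + x_C(y_A-y_B)|/2
= |368.6 + (-610.46) + 106.76|/2
= 135.1/2 = 67.55

67.55


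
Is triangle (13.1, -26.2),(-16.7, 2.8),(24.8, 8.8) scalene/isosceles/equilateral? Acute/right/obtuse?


Side lengths squared: AB^2=1729.04, BC^2=1758.25, CA^2=1361.89
Sorted: [1361.89, 1729.04, 1758.25]
By sides: Scalene, By angles: Acute

Scalene, Acute


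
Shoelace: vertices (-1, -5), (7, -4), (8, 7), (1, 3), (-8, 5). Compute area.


Shoelace sum: ((-1)*(-4) - 7*(-5)) + (7*7 - 8*(-4)) + (8*3 - 1*7) + (1*5 - (-8)*3) + ((-8)*(-5) - (-1)*5)
= 211
Area = |211|/2 = 105.5

105.5


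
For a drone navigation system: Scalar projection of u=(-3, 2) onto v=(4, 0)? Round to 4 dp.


u.v = -12, |v| = sqrt(16) = 4
Scalar projection = u.v / |v| = -12 / sqrt(16) = -3

-3


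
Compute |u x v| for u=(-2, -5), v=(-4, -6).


|u x v| = |(-2)*(-6) - (-5)*(-4)|
= |12 - 20| = 8

8


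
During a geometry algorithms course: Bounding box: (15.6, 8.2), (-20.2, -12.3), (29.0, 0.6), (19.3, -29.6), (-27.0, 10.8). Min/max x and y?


x range: [-27, 29]
y range: [-29.6, 10.8]
Bounding box: (-27,-29.6) to (29,10.8)

(-27,-29.6) to (29,10.8)


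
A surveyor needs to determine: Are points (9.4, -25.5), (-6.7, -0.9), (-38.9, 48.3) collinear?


Cross product: ((-6.7)-9.4)*(48.3-(-25.5)) - ((-0.9)-(-25.5))*((-38.9)-9.4)
= 0

Yes, collinear


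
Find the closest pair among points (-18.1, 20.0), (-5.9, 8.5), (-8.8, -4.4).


d(P0,P1) = 16.7657, d(P0,P2) = 26.1123, d(P1,P2) = 13.222
Closest: P1 and P2

Closest pair: (-5.9, 8.5) and (-8.8, -4.4), distance = 13.222


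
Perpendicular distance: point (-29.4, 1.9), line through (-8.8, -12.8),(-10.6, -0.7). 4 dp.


|cross product| = 222.8
|line direction| = sqrt(149.65) = 12.2332
Distance = 222.8/sqrt(149.65) = 18.2128

18.2128


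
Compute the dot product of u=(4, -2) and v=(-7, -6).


u . v = u_x*v_x + u_y*v_y = 4*(-7) + (-2)*(-6)
= (-28) + 12 = -16

-16


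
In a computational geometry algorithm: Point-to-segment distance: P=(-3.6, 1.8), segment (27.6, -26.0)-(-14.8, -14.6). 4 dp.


Project P onto AB: t = 0.8506 (clamped to [0,1])
Closest point on segment: (-8.4672, -16.3027)
Distance: 18.7456

18.7456


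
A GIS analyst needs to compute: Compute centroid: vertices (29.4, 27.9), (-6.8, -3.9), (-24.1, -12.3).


Centroid = ((x_A+x_B+x_C)/3, (y_A+y_B+y_C)/3)
= ((29.4+(-6.8)+(-24.1))/3, (27.9+(-3.9)+(-12.3))/3)
= (-0.5, 3.9)

(-0.5, 3.9)


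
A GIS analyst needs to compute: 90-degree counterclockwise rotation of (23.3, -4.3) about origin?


90° CCW: (x,y) -> (-y, x)
(23.3,-4.3) -> (4.3, 23.3)

(4.3, 23.3)


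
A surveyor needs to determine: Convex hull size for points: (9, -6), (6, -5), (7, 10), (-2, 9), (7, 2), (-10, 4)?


Convex hull vertices (CCW): (-10, 4), (6, -5), (9, -6), (7, 10), (-2, 9)
Count = 5

5


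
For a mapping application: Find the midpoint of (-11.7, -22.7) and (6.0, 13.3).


M = (((-11.7)+6)/2, ((-22.7)+13.3)/2)
= (-2.85, -4.7)

(-2.85, -4.7)


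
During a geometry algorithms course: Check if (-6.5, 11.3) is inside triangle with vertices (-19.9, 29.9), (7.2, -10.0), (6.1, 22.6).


Cross products: AB x AP = 30.6, BC x BP = 423.19, CA x CP = 385.78
All same sign? yes

Yes, inside


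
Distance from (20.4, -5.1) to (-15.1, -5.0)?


dx=-35.5, dy=0.1
d^2 = (-35.5)^2 + 0.1^2 = 1260.26
d = sqrt(1260.26) = 35.5001

35.5001


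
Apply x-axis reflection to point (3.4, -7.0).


Reflection over x-axis: (x,y) -> (x,-y)
(3.4, -7) -> (3.4, 7)

(3.4, 7)


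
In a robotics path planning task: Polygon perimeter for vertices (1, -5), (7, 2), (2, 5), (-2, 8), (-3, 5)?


Sides: (1, -5)->(7, 2): sqrt(85) = 9.219544, (7, 2)->(2, 5): sqrt(34) = 5.830952, (2, 5)->(-2, 8): sqrt(25) = 5, (-2, 8)->(-3, 5): sqrt(10) = 3.162278, (-3, 5)->(1, -5): sqrt(116) = 10.77033
Sum = 33.983104
Perimeter = 33.9831

33.9831


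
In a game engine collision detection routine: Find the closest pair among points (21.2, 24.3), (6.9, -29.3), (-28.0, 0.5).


d(P0,P1) = 55.4748, d(P0,P2) = 54.6542, d(P1,P2) = 45.8917
Closest: P1 and P2

Closest pair: (6.9, -29.3) and (-28.0, 0.5), distance = 45.8917


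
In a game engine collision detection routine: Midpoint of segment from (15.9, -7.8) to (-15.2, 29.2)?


M = ((15.9+(-15.2))/2, ((-7.8)+29.2)/2)
= (0.35, 10.7)

(0.35, 10.7)


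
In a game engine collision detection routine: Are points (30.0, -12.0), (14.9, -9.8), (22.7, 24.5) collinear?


Cross product: (14.9-30)*(24.5-(-12)) - ((-9.8)-(-12))*(22.7-30)
= -535.09

No, not collinear


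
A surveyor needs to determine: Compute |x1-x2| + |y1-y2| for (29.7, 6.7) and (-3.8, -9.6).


|29.7-(-3.8)| + |6.7-(-9.6)| = 33.5 + 16.3 = 49.8

49.8


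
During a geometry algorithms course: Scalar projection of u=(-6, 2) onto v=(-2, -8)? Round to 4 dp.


u.v = -4, |v| = sqrt(68) = 8.2462
Scalar projection = u.v / |v| = -4 / sqrt(68) = -0.4851

-0.4851


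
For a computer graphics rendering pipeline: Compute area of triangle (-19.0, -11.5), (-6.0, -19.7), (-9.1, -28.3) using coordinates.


Area = |x_A(y_B-y_C) + x_B(y_C-y_A) + x_C(y_A-y_B)|/2
= |(-163.4) + 100.8 + (-74.62)|/2
= 137.22/2 = 68.61

68.61


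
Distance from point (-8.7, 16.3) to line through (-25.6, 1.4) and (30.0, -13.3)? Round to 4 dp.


|cross product| = 1076.87
|line direction| = sqrt(3307.45) = 57.5104
Distance = 1076.87/sqrt(3307.45) = 18.7248

18.7248


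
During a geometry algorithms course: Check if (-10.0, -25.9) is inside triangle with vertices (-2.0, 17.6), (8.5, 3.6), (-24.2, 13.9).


Cross products: AB x AP = -568.75, BC x BP = 1155.2, CA x CP = -936.1
All same sign? no

No, outside


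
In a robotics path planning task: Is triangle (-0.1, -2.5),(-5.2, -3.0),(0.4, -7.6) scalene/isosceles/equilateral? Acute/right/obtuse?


Side lengths squared: AB^2=26.26, BC^2=52.52, CA^2=26.26
Sorted: [26.26, 26.26, 52.52]
By sides: Isosceles, By angles: Right

Isosceles, Right


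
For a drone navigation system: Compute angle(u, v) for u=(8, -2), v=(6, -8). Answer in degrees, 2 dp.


u.v = 64, |u| = sqrt(68) = 8.2462, |v| = sqrt(100) = 10
cos(theta) = u.v/(|u||v|) = 64/sqrt(6800) = 0.776114
theta = acos(0.776114) = 39.09 degrees

39.09 degrees


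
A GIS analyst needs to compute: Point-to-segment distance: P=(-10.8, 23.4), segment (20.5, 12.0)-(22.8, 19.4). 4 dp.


Project P onto AB: t = 0.206 (clamped to [0,1])
Closest point on segment: (20.9738, 13.5244)
Distance: 33.2731

33.2731


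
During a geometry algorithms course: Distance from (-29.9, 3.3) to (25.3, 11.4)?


dx=55.2, dy=8.1
d^2 = 55.2^2 + 8.1^2 = 3112.65
d = sqrt(3112.65) = 55.7911

55.7911


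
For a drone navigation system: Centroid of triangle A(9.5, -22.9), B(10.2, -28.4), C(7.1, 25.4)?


Centroid = ((x_A+x_B+x_C)/3, (y_A+y_B+y_C)/3)
= ((9.5+10.2+7.1)/3, ((-22.9)+(-28.4)+25.4)/3)
= (8.9333, -8.6333)

(8.9333, -8.6333)


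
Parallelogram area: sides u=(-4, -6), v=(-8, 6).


|u x v| = |(-4)*6 - (-6)*(-8)|
= |(-24) - 48| = 72

72


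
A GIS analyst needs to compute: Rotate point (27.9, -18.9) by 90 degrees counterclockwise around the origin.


90° CCW: (x,y) -> (-y, x)
(27.9,-18.9) -> (18.9, 27.9)

(18.9, 27.9)


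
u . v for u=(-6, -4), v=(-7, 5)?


u . v = u_x*v_x + u_y*v_y = (-6)*(-7) + (-4)*5
= 42 + (-20) = 22

22


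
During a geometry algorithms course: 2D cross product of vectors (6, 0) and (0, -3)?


u x v = u_x*v_y - u_y*v_x = 6*(-3) - 0*0
= (-18) - 0 = -18

-18


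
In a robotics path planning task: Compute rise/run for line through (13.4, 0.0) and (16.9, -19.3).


slope = (y2-y1)/(x2-x1) = ((-19.3)-0)/(16.9-13.4) = (-19.3)/3.5 = -5.5143

-5.5143


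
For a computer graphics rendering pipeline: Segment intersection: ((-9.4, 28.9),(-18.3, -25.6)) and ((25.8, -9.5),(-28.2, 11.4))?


Cross products: d1=-1337.92, d2=1791.09, d3=2260.16, d4=-868.85
d1*d2 < 0 and d3*d4 < 0? yes

Yes, they intersect


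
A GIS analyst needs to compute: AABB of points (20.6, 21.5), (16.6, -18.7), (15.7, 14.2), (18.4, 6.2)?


x range: [15.7, 20.6]
y range: [-18.7, 21.5]
Bounding box: (15.7,-18.7) to (20.6,21.5)

(15.7,-18.7) to (20.6,21.5)


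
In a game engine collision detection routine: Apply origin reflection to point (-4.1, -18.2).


Reflection over origin: (x,y) -> (-x,-y)
(-4.1, -18.2) -> (4.1, 18.2)

(4.1, 18.2)


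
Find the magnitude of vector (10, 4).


|u| = sqrt(10^2 + 4^2) = sqrt(116) = 10.7703

10.7703


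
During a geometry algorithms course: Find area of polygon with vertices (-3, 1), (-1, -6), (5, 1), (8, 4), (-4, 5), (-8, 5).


Shoelace sum: ((-3)*(-6) - (-1)*1) + ((-1)*1 - 5*(-6)) + (5*4 - 8*1) + (8*5 - (-4)*4) + ((-4)*5 - (-8)*5) + ((-8)*1 - (-3)*5)
= 143
Area = |143|/2 = 71.5

71.5


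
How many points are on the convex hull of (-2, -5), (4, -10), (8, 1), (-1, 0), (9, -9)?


Convex hull vertices (CCW): (-2, -5), (4, -10), (9, -9), (8, 1), (-1, 0)
Count = 5

5


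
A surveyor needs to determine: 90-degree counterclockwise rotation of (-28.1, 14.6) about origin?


90° CCW: (x,y) -> (-y, x)
(-28.1,14.6) -> (-14.6, -28.1)

(-14.6, -28.1)


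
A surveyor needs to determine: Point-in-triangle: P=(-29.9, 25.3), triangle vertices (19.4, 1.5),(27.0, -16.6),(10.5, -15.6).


Cross products: AB x AP = -711.45, BC x BP = -634.45, CA x CP = 1054.85
All same sign? no

No, outside


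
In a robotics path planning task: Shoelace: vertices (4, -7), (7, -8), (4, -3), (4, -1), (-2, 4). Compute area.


Shoelace sum: (4*(-8) - 7*(-7)) + (7*(-3) - 4*(-8)) + (4*(-1) - 4*(-3)) + (4*4 - (-2)*(-1)) + ((-2)*(-7) - 4*4)
= 48
Area = |48|/2 = 24

24


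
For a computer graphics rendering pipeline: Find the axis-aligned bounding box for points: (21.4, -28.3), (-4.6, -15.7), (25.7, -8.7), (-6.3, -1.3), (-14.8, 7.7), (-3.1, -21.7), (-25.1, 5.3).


x range: [-25.1, 25.7]
y range: [-28.3, 7.7]
Bounding box: (-25.1,-28.3) to (25.7,7.7)

(-25.1,-28.3) to (25.7,7.7)


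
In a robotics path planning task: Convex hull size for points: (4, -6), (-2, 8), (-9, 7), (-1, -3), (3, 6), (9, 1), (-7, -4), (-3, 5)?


Convex hull vertices (CCW): (-9, 7), (-7, -4), (4, -6), (9, 1), (3, 6), (-2, 8)
Count = 6

6


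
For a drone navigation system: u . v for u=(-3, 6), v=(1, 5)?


u . v = u_x*v_x + u_y*v_y = (-3)*1 + 6*5
= (-3) + 30 = 27

27


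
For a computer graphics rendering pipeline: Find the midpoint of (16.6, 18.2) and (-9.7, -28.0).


M = ((16.6+(-9.7))/2, (18.2+(-28))/2)
= (3.45, -4.9)

(3.45, -4.9)


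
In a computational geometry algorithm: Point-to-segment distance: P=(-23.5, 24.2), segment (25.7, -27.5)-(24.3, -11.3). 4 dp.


Project P onto AB: t = 1 (clamped to [0,1])
Closest point on segment: (24.3, -11.3)
Distance: 59.5407

59.5407


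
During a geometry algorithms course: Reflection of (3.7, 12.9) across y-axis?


Reflection over y-axis: (x,y) -> (-x,y)
(3.7, 12.9) -> (-3.7, 12.9)

(-3.7, 12.9)


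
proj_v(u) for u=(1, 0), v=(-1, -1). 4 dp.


u.v = -1, |v| = sqrt(2) = 1.4142
Scalar projection = u.v / |v| = -1 / sqrt(2) = -0.7071

-0.7071


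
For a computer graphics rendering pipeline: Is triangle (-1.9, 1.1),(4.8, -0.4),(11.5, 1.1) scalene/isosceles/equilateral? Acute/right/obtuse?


Side lengths squared: AB^2=47.14, BC^2=47.14, CA^2=179.56
Sorted: [47.14, 47.14, 179.56]
By sides: Isosceles, By angles: Obtuse

Isosceles, Obtuse


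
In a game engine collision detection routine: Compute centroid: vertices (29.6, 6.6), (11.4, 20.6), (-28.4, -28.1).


Centroid = ((x_A+x_B+x_C)/3, (y_A+y_B+y_C)/3)
= ((29.6+11.4+(-28.4))/3, (6.6+20.6+(-28.1))/3)
= (4.2, -0.3)

(4.2, -0.3)


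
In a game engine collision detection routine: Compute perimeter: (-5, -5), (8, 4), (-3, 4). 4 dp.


Sides: (-5, -5)->(8, 4): sqrt(250) = 15.811388, (8, 4)->(-3, 4): sqrt(121) = 11, (-3, 4)->(-5, -5): sqrt(85) = 9.219544
Sum = 36.030932
Perimeter = 36.0309

36.0309


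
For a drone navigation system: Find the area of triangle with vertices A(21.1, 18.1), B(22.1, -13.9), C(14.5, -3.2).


Area = |x_A(y_B-y_C) + x_B(y_C-y_A) + x_C(y_A-y_B)|/2
= |(-225.77) + (-470.73) + 464|/2
= 232.5/2 = 116.25

116.25


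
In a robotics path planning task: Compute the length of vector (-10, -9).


|u| = sqrt((-10)^2 + (-9)^2) = sqrt(181) = 13.4536

13.4536


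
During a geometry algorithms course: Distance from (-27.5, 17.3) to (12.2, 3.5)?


dx=39.7, dy=-13.8
d^2 = 39.7^2 + (-13.8)^2 = 1766.53
d = sqrt(1766.53) = 42.0301

42.0301


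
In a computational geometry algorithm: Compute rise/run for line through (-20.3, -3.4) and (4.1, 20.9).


slope = (y2-y1)/(x2-x1) = (20.9-(-3.4))/(4.1-(-20.3)) = 24.3/24.4 = 0.9959

0.9959


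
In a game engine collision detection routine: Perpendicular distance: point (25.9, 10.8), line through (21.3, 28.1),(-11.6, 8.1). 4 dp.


|cross product| = 661.17
|line direction| = sqrt(1482.41) = 38.5021
Distance = 661.17/sqrt(1482.41) = 17.1723

17.1723


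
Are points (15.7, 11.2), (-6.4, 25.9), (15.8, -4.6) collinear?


Cross product: ((-6.4)-15.7)*((-4.6)-11.2) - (25.9-11.2)*(15.8-15.7)
= 347.71

No, not collinear


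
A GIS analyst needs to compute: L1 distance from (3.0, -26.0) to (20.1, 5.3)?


|3-20.1| + |(-26)-5.3| = 17.1 + 31.3 = 48.4

48.4


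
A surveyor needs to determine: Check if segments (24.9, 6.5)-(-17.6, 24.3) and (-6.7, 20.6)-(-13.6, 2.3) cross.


Cross products: d1=675.57, d2=-225, d3=-36.77, d4=863.8
d1*d2 < 0 and d3*d4 < 0? yes

Yes, they intersect


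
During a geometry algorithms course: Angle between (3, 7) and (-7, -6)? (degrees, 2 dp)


u.v = -63, |u| = sqrt(58) = 7.6158, |v| = sqrt(85) = 9.2195
cos(theta) = u.v/(|u||v|) = -63/sqrt(4930) = -0.897257
theta = acos(-0.897257) = 153.8 degrees

153.8 degrees


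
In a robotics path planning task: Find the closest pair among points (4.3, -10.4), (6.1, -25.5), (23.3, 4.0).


d(P0,P1) = 15.2069, d(P0,P2) = 23.8403, d(P1,P2) = 34.1481
Closest: P0 and P1

Closest pair: (4.3, -10.4) and (6.1, -25.5), distance = 15.2069


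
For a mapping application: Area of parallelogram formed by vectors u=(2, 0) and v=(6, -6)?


|u x v| = |2*(-6) - 0*6|
= |(-12) - 0| = 12

12


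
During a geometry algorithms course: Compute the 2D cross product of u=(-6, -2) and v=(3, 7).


u x v = u_x*v_y - u_y*v_x = (-6)*7 - (-2)*3
= (-42) - (-6) = -36

-36


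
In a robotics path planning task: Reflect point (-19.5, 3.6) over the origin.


Reflection over origin: (x,y) -> (-x,-y)
(-19.5, 3.6) -> (19.5, -3.6)

(19.5, -3.6)


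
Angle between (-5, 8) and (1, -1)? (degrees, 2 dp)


u.v = -13, |u| = sqrt(89) = 9.434, |v| = sqrt(2) = 1.4142
cos(theta) = u.v/(|u||v|) = -13/sqrt(178) = -0.974391
theta = acos(-0.974391) = 167.01 degrees

167.01 degrees


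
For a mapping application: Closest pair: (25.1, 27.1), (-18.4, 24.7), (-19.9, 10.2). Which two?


d(P0,P1) = 43.5662, d(P0,P2) = 48.0688, d(P1,P2) = 14.5774
Closest: P1 and P2

Closest pair: (-18.4, 24.7) and (-19.9, 10.2), distance = 14.5774


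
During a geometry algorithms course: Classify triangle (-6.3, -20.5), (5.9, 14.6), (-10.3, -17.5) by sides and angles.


Side lengths squared: AB^2=1380.85, BC^2=1292.85, CA^2=25
Sorted: [25, 1292.85, 1380.85]
By sides: Scalene, By angles: Obtuse

Scalene, Obtuse


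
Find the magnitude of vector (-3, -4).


|u| = sqrt((-3)^2 + (-4)^2) = sqrt(25) = 5

5


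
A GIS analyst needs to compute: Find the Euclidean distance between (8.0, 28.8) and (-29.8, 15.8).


dx=-37.8, dy=-13
d^2 = (-37.8)^2 + (-13)^2 = 1597.84
d = sqrt(1597.84) = 39.973

39.973


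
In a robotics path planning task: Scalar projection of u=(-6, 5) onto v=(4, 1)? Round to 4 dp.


u.v = -19, |v| = sqrt(17) = 4.1231
Scalar projection = u.v / |v| = -19 / sqrt(17) = -4.6082

-4.6082


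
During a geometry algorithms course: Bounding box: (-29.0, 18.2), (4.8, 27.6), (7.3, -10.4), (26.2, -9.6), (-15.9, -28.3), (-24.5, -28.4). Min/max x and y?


x range: [-29, 26.2]
y range: [-28.4, 27.6]
Bounding box: (-29,-28.4) to (26.2,27.6)

(-29,-28.4) to (26.2,27.6)


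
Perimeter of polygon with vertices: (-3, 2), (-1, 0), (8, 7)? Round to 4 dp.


Sides: (-3, 2)->(-1, 0): sqrt(8) = 2.828427, (-1, 0)->(8, 7): sqrt(130) = 11.401754, (8, 7)->(-3, 2): sqrt(146) = 12.083046
Sum = 26.313227
Perimeter = 26.3132

26.3132


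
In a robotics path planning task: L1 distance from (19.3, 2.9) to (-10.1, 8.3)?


|19.3-(-10.1)| + |2.9-8.3| = 29.4 + 5.4 = 34.8

34.8


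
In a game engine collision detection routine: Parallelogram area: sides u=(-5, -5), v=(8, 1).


|u x v| = |(-5)*1 - (-5)*8|
= |(-5) - (-40)| = 35

35


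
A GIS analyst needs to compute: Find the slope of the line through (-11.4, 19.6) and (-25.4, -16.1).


slope = (y2-y1)/(x2-x1) = ((-16.1)-19.6)/((-25.4)-(-11.4)) = (-35.7)/(-14) = 2.55

2.55


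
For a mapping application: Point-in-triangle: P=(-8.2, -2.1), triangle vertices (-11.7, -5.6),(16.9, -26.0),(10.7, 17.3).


Cross products: AB x AP = 171.5, BC x BP = 938.65, CA x CP = 1.75
All same sign? yes

Yes, inside


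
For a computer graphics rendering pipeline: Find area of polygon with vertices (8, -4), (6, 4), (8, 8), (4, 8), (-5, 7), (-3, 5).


Shoelace sum: (8*4 - 6*(-4)) + (6*8 - 8*4) + (8*8 - 4*8) + (4*7 - (-5)*8) + ((-5)*5 - (-3)*7) + ((-3)*(-4) - 8*5)
= 140
Area = |140|/2 = 70

70


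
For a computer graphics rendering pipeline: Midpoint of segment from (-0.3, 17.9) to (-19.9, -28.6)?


M = (((-0.3)+(-19.9))/2, (17.9+(-28.6))/2)
= (-10.1, -5.35)

(-10.1, -5.35)


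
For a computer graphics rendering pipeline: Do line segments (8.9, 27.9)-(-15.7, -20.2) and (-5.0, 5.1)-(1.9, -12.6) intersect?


Cross products: d1=403.35, d2=-363.96, d3=-107.71, d4=659.6
d1*d2 < 0 and d3*d4 < 0? yes

Yes, they intersect


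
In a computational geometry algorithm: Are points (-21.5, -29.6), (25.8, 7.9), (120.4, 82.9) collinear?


Cross product: (25.8-(-21.5))*(82.9-(-29.6)) - (7.9-(-29.6))*(120.4-(-21.5))
= 0

Yes, collinear


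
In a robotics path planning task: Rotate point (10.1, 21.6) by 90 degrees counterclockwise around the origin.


90° CCW: (x,y) -> (-y, x)
(10.1,21.6) -> (-21.6, 10.1)

(-21.6, 10.1)


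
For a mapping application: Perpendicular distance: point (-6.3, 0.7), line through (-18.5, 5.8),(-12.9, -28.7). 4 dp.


|cross product| = 392.34
|line direction| = sqrt(1221.61) = 34.9515
Distance = 392.34/sqrt(1221.61) = 11.2253

11.2253


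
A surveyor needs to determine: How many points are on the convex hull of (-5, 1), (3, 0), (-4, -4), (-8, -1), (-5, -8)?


Convex hull vertices (CCW): (-8, -1), (-5, -8), (3, 0), (-5, 1)
Count = 4

4


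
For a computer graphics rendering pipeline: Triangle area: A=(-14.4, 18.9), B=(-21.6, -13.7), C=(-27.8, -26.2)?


Area = |x_A(y_B-y_C) + x_B(y_C-y_A) + x_C(y_A-y_B)|/2
= |(-180) + 974.16 + (-906.28)|/2
= 112.12/2 = 56.06

56.06


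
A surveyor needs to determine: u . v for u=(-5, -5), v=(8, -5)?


u . v = u_x*v_x + u_y*v_y = (-5)*8 + (-5)*(-5)
= (-40) + 25 = -15

-15


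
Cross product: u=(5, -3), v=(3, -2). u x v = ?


u x v = u_x*v_y - u_y*v_x = 5*(-2) - (-3)*3
= (-10) - (-9) = -1

-1


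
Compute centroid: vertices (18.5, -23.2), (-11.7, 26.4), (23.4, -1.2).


Centroid = ((x_A+x_B+x_C)/3, (y_A+y_B+y_C)/3)
= ((18.5+(-11.7)+23.4)/3, ((-23.2)+26.4+(-1.2))/3)
= (10.0667, 0.6667)

(10.0667, 0.6667)


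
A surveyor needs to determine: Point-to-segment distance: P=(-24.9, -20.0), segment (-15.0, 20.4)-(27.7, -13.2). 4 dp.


Project P onto AB: t = 0.3166 (clamped to [0,1])
Closest point on segment: (-1.4808, 9.7619)
Distance: 37.8713

37.8713


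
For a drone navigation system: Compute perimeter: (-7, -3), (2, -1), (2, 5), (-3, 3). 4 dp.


Sides: (-7, -3)->(2, -1): sqrt(85) = 9.219544, (2, -1)->(2, 5): sqrt(36) = 6, (2, 5)->(-3, 3): sqrt(29) = 5.385165, (-3, 3)->(-7, -3): sqrt(52) = 7.211103
Sum = 27.815812
Perimeter = 27.8158

27.8158


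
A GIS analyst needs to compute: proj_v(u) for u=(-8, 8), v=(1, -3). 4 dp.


u.v = -32, |v| = sqrt(10) = 3.1623
Scalar projection = u.v / |v| = -32 / sqrt(10) = -10.1193

-10.1193


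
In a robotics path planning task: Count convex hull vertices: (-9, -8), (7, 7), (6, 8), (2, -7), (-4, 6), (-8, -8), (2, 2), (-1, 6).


Convex hull vertices (CCW): (-9, -8), (-8, -8), (2, -7), (7, 7), (6, 8), (-4, 6)
Count = 6

6


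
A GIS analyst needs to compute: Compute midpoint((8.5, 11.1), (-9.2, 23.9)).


M = ((8.5+(-9.2))/2, (11.1+23.9)/2)
= (-0.35, 17.5)

(-0.35, 17.5)


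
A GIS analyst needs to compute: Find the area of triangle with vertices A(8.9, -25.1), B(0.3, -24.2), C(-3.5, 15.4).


Area = |x_A(y_B-y_C) + x_B(y_C-y_A) + x_C(y_A-y_B)|/2
= |(-352.44) + 12.15 + 3.15|/2
= 337.14/2 = 168.57

168.57


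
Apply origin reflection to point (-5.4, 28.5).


Reflection over origin: (x,y) -> (-x,-y)
(-5.4, 28.5) -> (5.4, -28.5)

(5.4, -28.5)


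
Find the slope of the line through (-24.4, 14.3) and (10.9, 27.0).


slope = (y2-y1)/(x2-x1) = (27-14.3)/(10.9-(-24.4)) = 12.7/35.3 = 0.3598

0.3598


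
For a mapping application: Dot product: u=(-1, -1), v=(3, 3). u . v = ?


u . v = u_x*v_x + u_y*v_y = (-1)*3 + (-1)*3
= (-3) + (-3) = -6

-6


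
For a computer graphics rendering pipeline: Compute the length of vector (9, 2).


|u| = sqrt(9^2 + 2^2) = sqrt(85) = 9.2195

9.2195


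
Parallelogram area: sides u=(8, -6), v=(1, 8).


|u x v| = |8*8 - (-6)*1|
= |64 - (-6)| = 70

70


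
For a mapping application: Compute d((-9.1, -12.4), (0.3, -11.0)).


dx=9.4, dy=1.4
d^2 = 9.4^2 + 1.4^2 = 90.32
d = sqrt(90.32) = 9.5037

9.5037


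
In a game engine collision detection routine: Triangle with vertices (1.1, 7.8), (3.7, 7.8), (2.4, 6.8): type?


Side lengths squared: AB^2=6.76, BC^2=2.69, CA^2=2.69
Sorted: [2.69, 2.69, 6.76]
By sides: Isosceles, By angles: Obtuse

Isosceles, Obtuse


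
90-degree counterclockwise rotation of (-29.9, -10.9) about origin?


90° CCW: (x,y) -> (-y, x)
(-29.9,-10.9) -> (10.9, -29.9)

(10.9, -29.9)


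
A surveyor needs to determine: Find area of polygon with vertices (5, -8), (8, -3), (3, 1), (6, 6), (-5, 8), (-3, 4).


Shoelace sum: (5*(-3) - 8*(-8)) + (8*1 - 3*(-3)) + (3*6 - 6*1) + (6*8 - (-5)*6) + ((-5)*4 - (-3)*8) + ((-3)*(-8) - 5*4)
= 164
Area = |164|/2 = 82

82


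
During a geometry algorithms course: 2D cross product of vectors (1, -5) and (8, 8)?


u x v = u_x*v_y - u_y*v_x = 1*8 - (-5)*8
= 8 - (-40) = 48

48


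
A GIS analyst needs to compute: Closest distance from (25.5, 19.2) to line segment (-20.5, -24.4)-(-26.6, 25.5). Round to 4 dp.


Project P onto AB: t = 0.7499 (clamped to [0,1])
Closest point on segment: (-25.0741, 13.0176)
Distance: 50.9506

50.9506


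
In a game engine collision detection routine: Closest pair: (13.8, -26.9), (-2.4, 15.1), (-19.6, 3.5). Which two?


d(P0,P1) = 45.016, d(P0,P2) = 45.1633, d(P1,P2) = 20.7461
Closest: P1 and P2

Closest pair: (-2.4, 15.1) and (-19.6, 3.5), distance = 20.7461


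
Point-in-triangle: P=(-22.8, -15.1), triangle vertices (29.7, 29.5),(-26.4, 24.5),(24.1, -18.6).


Cross products: AB x AP = 2239.56, BC x BP = -1844.64, CA x CP = 2275.49
All same sign? no

No, outside


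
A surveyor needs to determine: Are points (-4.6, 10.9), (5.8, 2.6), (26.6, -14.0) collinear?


Cross product: (5.8-(-4.6))*((-14)-10.9) - (2.6-10.9)*(26.6-(-4.6))
= 0

Yes, collinear


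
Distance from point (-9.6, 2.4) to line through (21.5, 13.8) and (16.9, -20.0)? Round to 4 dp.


|cross product| = 998.74
|line direction| = sqrt(1163.6) = 34.1116
Distance = 998.74/sqrt(1163.6) = 29.2786

29.2786


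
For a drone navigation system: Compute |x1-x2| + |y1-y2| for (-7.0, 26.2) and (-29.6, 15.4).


|(-7)-(-29.6)| + |26.2-15.4| = 22.6 + 10.8 = 33.4

33.4


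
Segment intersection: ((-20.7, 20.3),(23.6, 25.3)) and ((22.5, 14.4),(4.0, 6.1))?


Cross products: d1=-467.71, d2=-192.52, d3=-477.37, d4=-752.56
d1*d2 < 0 and d3*d4 < 0? no

No, they don't intersect


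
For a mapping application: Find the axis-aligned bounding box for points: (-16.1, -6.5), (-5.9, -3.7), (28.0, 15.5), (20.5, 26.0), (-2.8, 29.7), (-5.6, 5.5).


x range: [-16.1, 28]
y range: [-6.5, 29.7]
Bounding box: (-16.1,-6.5) to (28,29.7)

(-16.1,-6.5) to (28,29.7)


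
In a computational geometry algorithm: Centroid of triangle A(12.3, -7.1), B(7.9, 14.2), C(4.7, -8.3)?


Centroid = ((x_A+x_B+x_C)/3, (y_A+y_B+y_C)/3)
= ((12.3+7.9+4.7)/3, ((-7.1)+14.2+(-8.3))/3)
= (8.3, -0.4)

(8.3, -0.4)


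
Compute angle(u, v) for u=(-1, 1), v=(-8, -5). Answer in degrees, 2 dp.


u.v = 3, |u| = sqrt(2) = 1.4142, |v| = sqrt(89) = 9.434
cos(theta) = u.v/(|u||v|) = 3/sqrt(178) = 0.22486
theta = acos(0.22486) = 77.01 degrees

77.01 degrees


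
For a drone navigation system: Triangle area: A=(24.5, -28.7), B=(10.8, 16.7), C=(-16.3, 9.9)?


Area = |x_A(y_B-y_C) + x_B(y_C-y_A) + x_C(y_A-y_B)|/2
= |166.6 + 416.88 + 740.02|/2
= 1323.5/2 = 661.75

661.75


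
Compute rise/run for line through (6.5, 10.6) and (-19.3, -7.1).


slope = (y2-y1)/(x2-x1) = ((-7.1)-10.6)/((-19.3)-6.5) = (-17.7)/(-25.8) = 0.686

0.686


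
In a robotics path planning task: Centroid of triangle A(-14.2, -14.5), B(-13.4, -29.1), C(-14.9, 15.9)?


Centroid = ((x_A+x_B+x_C)/3, (y_A+y_B+y_C)/3)
= (((-14.2)+(-13.4)+(-14.9))/3, ((-14.5)+(-29.1)+15.9)/3)
= (-14.1667, -9.2333)

(-14.1667, -9.2333)


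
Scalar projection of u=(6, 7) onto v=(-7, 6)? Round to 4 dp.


u.v = 0, |v| = sqrt(85) = 9.2195
Scalar projection = u.v / |v| = 0 / sqrt(85) = 0

0
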